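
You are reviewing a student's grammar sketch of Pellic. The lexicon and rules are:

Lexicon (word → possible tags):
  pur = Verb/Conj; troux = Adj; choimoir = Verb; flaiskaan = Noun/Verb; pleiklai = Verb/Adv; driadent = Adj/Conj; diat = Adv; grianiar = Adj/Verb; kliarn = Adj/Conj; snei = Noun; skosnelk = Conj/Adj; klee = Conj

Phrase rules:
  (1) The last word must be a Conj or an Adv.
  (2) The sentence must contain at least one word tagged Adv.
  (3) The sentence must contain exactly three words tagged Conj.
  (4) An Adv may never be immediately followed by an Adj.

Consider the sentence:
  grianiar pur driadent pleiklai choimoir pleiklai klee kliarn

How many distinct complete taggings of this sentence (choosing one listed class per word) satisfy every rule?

Candidates per position — 1:grianiar {Adj,Verb}; 2:pur {Verb,Conj}; 3:driadent {Adj,Conj}; 4:pleiklai {Verb,Adv}; 5:choimoir {Verb}; 6:pleiklai {Verb,Adv}; 7:klee {Conj}; 8:kliarn {Adj,Conj}.
There are 64 candidate sequences in total.
Checking each against the rules leaves 12 sequences.
Count = 12.

12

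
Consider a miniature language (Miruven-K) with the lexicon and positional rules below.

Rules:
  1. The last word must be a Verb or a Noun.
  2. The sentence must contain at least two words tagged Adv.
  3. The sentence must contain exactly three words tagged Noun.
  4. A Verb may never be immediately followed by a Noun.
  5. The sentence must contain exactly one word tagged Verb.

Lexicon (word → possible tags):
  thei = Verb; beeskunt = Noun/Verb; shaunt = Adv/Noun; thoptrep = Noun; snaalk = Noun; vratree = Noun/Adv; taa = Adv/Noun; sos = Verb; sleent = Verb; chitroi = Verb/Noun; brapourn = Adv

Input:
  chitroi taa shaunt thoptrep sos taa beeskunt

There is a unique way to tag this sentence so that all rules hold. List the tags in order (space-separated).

Candidates per position — 1:chitroi {Verb,Noun}; 2:taa {Adv,Noun}; 3:shaunt {Adv,Noun}; 4:thoptrep {Noun}; 5:sos {Verb}; 6:taa {Adv,Noun}; 7:beeskunt {Noun,Verb}.
If word 1 were Verb, no tagging could satisfy rule 5; so word 1 is Noun.
If word 6 were Noun, no tagging could satisfy rule 4; so word 6 is Adv.
If word 7 were Verb, no tagging could satisfy rule 5; so word 7 is Noun.
If word 2 were Noun, no tagging could satisfy rule 3; so word 2 is Adv.
If word 3 were Noun, no tagging could satisfy rule 3; so word 3 is Adv.
The only consistent sequence is: Noun Adv Adv Noun Verb Adv Noun.
Rule-by-rule: rule 1 ✓; rule 2 ✓; rule 3 ✓; rule 4 ✓; rule 5 ✓.

Noun Adv Adv Noun Verb Adv Noun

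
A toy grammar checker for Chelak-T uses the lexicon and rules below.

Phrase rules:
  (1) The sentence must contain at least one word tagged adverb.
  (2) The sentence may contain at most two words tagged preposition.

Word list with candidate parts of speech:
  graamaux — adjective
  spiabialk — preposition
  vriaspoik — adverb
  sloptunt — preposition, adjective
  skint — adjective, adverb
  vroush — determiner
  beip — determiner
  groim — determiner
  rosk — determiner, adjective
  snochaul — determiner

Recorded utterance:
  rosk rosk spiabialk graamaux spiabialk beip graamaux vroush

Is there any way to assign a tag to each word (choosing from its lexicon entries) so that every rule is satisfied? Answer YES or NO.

NO

Candidates per position — 1:rosk {determiner,adjective}; 2:rosk {determiner,adjective}; 3:spiabialk {preposition}; 4:graamaux {adjective}; 5:spiabialk {preposition}; 6:beip {determiner}; 7:graamaux {adjective}; 8:vroush {determiner}.
Rule 1 cannot be satisfied by any choice of tags from the lexicon.
So there is no consistent tagging.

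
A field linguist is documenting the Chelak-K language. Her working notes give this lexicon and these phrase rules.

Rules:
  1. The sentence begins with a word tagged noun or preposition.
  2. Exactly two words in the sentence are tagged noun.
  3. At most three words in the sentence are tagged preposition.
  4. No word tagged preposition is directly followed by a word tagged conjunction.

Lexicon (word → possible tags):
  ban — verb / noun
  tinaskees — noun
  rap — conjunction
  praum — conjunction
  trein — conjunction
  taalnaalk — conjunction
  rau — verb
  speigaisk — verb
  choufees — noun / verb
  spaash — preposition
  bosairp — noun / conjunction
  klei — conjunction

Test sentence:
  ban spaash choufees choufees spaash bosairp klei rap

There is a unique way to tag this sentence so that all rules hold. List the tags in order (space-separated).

noun preposition verb verb preposition noun conjunction conjunction

Candidates per position — 1:ban {verb,noun}; 2:spaash {preposition}; 3:choufees {noun,verb}; 4:choufees {noun,verb}; 5:spaash {preposition}; 6:bosairp {noun,conjunction}; 7:klei {conjunction}; 8:rap {conjunction}.
At position 1, choosing verb makes rule 1 impossible to satisfy; hence noun.
At position 6, choosing conjunction makes rule 4 impossible to satisfy; hence noun.
At position 3, choosing noun makes rule 2 impossible to satisfy; hence verb.
At position 4, choosing noun makes rule 2 impossible to satisfy; hence verb.
That leaves exactly one tagging: noun preposition verb verb preposition noun conjunction conjunction.
Check: rule 1 ok; rule 2 ok; rule 3 ok; rule 4 ok.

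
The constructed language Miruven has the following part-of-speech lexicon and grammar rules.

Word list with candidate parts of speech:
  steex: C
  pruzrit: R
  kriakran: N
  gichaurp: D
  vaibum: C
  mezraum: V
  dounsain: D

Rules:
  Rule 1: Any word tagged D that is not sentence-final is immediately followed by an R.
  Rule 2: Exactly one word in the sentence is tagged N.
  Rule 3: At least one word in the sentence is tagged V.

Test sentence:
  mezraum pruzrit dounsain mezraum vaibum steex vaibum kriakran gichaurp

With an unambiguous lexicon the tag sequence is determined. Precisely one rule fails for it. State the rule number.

1

Fixed tagging: V R D V C C C N D.
Applying the rules: R1 fail, R2 pass, R3 pass.
Only rule 1 fails.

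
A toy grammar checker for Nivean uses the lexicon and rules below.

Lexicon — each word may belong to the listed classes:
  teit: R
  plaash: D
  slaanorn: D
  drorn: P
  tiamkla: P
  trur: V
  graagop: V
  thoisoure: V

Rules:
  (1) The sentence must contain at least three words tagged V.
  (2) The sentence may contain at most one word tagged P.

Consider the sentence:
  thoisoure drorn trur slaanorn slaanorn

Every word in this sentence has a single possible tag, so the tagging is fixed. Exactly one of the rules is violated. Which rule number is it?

1

Fixed tagging: V P V D D.
Applying the rules: R1 ✗, R2 ✓.
Only rule 1 fails.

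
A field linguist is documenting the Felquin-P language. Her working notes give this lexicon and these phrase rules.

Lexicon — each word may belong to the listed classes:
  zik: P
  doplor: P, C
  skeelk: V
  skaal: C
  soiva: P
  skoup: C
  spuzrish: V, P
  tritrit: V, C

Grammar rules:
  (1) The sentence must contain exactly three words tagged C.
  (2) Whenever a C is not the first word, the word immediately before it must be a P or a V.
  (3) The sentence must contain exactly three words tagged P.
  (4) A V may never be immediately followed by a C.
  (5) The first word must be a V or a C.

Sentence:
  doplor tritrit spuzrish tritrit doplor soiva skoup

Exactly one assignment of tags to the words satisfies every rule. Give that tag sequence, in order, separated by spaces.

C V P C P P C

Candidates per position — 1:doplor {P,C}; 2:tritrit {V,C}; 3:spuzrish {V,P}; 4:tritrit {V,C}; 5:doplor {P,C}; 6:soiva {P}; 7:skoup {C}.
If word 1 were P, no tagging could satisfy rule 5; so word 1 is C.
If word 2 were C, no tagging could satisfy rule 2; so word 2 is V.
If word 3 were V, no tagging could satisfy rule 3; so word 3 is P.
If word 5 were C, no tagging could satisfy rule 3; so word 5 is P.
If word 4 were V, no tagging could satisfy rule 1; so word 4 is C.
That leaves exactly one tagging: C V P C P P C.
Verifying each rule — rule 1 ok; rule 2 ok; rule 3 ok; rule 4 ok; rule 5 ok.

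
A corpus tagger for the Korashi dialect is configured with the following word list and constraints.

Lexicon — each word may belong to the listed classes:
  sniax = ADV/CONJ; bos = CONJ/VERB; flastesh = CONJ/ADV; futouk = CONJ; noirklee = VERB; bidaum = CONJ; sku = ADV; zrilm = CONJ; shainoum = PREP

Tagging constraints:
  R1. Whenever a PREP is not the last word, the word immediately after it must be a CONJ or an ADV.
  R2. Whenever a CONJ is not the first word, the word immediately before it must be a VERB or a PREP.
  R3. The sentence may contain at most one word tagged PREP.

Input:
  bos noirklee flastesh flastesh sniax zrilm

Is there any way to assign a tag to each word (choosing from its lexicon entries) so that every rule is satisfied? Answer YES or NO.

Candidates per position — 1:bos {CONJ,VERB}; 2:noirklee {VERB}; 3:flastesh {CONJ,ADV}; 4:flastesh {CONJ,ADV}; 5:sniax {ADV,CONJ}; 6:zrilm {CONJ}.
Rule 2 cannot be satisfied by any choice of tags from the lexicon.
So there is no consistent tagging.

NO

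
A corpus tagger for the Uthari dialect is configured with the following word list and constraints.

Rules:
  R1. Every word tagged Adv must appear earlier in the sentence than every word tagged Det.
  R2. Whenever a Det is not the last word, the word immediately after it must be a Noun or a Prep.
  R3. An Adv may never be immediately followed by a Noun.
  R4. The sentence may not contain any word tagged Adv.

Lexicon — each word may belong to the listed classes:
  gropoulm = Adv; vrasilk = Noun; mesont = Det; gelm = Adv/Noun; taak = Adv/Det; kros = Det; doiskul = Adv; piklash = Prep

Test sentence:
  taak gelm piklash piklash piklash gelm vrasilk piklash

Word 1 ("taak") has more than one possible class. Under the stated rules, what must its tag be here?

Candidates per position — 1:taak {Adv,Det}; 2:gelm {Adv,Noun}; 3:piklash {Prep}; 4:piklash {Prep}; 5:piklash {Prep}; 6:gelm {Adv,Noun}; 7:vrasilk {Noun}; 8:piklash {Prep}.
Word 1 cannot be Adv — rule 4 would then fail for every completion. It is Det.
Word 2 cannot be Adv — rule 1 would then fail for every completion. It is Noun.
Word 6 cannot be Adv — rule 1 would then fail for every completion. It is Noun.
So the tagging must be: Det Noun Prep Prep Prep Noun Noun Prep.
Checking: rule 1 ok; rule 2 ok; rule 3 ok; rule 4 ok.

Det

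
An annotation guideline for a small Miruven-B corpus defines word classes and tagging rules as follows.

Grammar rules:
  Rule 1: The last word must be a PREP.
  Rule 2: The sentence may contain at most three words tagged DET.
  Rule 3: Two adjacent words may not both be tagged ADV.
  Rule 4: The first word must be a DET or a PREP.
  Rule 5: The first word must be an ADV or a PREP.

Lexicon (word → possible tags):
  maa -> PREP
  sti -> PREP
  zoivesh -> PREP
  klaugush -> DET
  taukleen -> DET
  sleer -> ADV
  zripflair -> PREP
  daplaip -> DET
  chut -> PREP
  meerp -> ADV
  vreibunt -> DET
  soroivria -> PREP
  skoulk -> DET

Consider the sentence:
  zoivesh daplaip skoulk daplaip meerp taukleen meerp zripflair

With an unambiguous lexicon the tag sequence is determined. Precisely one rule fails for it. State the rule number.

Fixed tagging: PREP DET DET DET ADV DET ADV PREP.
Applying the rules: R1 ok, R2 fails, R3 ok, R4 ok, R5 ok.
Only rule 2 fails.

2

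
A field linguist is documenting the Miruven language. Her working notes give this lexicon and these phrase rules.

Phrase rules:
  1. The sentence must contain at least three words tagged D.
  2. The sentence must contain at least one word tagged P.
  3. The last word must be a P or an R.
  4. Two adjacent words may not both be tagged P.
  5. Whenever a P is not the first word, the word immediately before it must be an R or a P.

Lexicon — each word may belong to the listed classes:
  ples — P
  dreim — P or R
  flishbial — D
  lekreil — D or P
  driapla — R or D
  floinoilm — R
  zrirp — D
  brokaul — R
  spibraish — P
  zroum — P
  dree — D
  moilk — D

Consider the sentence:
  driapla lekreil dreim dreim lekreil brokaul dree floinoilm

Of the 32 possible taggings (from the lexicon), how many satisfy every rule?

Candidates per position — 1:driapla {R,D}; 2:lekreil {D,P}; 3:dreim {P,R}; 4:dreim {P,R}; 5:lekreil {D,P}; 6:brokaul {R}; 7:dree {D}; 8:floinoilm {R}.
There are 32 candidate sequences in total.
The sequences that satisfy every rule: R D R P D R D R; D D R P D R D R; D D R R P R D R.
Count = 3.

3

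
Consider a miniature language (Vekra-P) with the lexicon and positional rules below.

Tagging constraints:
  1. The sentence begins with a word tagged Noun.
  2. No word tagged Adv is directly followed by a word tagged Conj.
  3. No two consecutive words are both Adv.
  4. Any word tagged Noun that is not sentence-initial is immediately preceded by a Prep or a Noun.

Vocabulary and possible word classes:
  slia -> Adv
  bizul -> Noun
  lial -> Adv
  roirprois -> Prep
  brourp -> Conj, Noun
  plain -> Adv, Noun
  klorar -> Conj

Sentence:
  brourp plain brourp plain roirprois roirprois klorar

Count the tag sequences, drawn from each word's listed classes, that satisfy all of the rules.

3

Candidates per position — 1:brourp {Conj,Noun}; 2:plain {Adv,Noun}; 3:brourp {Conj,Noun}; 4:plain {Adv,Noun}; 5:roirprois {Prep}; 6:roirprois {Prep}; 7:klorar {Conj}.
There are 16 candidate sequences in total.
The sequences that satisfy every rule: Noun Noun Conj Adv Prep Prep Conj; Noun Noun Noun Adv Prep Prep Conj; Noun Noun Noun Noun Prep Prep Conj.
Count = 3.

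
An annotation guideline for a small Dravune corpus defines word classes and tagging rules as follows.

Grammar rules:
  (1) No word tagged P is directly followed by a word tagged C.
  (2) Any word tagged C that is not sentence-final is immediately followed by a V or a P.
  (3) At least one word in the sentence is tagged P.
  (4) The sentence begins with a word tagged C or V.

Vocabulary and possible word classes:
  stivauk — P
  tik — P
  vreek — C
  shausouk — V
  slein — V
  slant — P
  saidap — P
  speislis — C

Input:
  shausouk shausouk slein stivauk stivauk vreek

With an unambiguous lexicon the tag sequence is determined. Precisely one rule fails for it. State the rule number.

1

Fixed tagging: V V V P P C.
Applying the rules: R1 fail, R2 pass, R3 pass, R4 pass.
Only rule 1 fails.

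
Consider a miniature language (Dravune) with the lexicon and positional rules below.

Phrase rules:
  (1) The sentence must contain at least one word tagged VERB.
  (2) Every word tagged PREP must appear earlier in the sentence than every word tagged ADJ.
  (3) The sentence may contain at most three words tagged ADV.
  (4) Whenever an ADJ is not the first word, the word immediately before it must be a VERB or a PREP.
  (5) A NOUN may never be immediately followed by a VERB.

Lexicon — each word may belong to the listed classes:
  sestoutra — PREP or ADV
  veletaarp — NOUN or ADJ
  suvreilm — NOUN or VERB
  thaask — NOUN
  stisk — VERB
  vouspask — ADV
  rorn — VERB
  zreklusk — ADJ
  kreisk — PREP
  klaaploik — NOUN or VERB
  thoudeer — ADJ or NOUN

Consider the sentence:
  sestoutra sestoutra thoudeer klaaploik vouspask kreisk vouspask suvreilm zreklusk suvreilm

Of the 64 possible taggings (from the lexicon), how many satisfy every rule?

Candidates per position — 1:sestoutra {PREP,ADV}; 2:sestoutra {PREP,ADV}; 3:thoudeer {ADJ,NOUN}; 4:klaaploik {NOUN,VERB}; 5:vouspask {ADV}; 6:kreisk {PREP}; 7:vouspask {ADV}; 8:suvreilm {NOUN,VERB}; 9:zreklusk {ADJ}; 10:suvreilm {NOUN,VERB}.
There are 64 candidate sequences in total.
Checking each against the rules leaves 6 sequences.
Count = 6.

6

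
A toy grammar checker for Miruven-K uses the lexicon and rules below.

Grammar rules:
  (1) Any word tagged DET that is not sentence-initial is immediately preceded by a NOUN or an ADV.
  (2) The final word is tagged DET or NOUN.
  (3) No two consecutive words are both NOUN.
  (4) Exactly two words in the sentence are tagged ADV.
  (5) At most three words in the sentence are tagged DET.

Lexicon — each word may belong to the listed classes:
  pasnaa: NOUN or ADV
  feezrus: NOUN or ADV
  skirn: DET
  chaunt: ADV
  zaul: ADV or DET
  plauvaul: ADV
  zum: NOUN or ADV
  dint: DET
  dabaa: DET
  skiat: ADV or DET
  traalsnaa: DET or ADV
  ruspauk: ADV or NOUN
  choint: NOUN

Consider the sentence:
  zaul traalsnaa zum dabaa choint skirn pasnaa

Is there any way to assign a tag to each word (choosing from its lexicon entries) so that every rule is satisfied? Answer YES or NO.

YES

Candidates per position — 1:zaul {ADV,DET}; 2:traalsnaa {DET,ADV}; 3:zum {NOUN,ADV}; 4:dabaa {DET}; 5:choint {NOUN}; 6:skirn {DET}; 7:pasnaa {NOUN,ADV}.
One satisfying assignment: ADV ADV NOUN DET NOUN DET NOUN.
Rule-by-rule: rule 1 ok; rule 2 ok; rule 3 ok; rule 4 ok; rule 5 ok.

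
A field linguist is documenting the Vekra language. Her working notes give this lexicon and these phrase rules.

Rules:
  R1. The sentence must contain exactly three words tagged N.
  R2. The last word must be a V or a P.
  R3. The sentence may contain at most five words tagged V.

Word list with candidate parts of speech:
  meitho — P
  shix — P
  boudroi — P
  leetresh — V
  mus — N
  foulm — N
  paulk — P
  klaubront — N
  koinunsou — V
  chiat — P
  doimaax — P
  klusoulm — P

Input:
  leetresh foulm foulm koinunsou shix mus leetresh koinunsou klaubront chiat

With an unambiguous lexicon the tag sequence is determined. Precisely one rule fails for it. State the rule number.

Fixed tagging: V N N V P N V V N P.
Checking each rule: R1 fails, R2 ok, R3 ok.
Only rule 1 fails.

1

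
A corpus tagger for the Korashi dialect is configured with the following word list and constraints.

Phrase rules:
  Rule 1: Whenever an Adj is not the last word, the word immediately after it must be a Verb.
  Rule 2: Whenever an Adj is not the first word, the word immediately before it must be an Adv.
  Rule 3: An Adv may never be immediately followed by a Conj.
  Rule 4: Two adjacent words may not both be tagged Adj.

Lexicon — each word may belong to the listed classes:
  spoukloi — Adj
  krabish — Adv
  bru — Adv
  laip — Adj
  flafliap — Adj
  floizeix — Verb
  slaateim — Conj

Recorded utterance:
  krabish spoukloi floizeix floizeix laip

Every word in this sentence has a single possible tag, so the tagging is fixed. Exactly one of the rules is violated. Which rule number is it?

Fixed tagging: Adv Adj Verb Verb Adj.
Applying the rules: R1 ok, R2 fails, R3 ok, R4 ok.
Only rule 2 fails.

2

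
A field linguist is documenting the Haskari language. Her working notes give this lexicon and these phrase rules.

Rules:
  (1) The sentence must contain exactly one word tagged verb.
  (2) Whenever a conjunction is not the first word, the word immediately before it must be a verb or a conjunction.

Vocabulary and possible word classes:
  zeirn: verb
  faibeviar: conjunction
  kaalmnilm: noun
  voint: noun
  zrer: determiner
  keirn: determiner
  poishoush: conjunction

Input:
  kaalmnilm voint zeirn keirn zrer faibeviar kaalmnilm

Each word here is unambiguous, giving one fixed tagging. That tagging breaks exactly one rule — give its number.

Fixed tagging: noun noun verb determiner determiner conjunction noun.
Rule check: R1 holds, R2 violated.
Only rule 2 fails.

2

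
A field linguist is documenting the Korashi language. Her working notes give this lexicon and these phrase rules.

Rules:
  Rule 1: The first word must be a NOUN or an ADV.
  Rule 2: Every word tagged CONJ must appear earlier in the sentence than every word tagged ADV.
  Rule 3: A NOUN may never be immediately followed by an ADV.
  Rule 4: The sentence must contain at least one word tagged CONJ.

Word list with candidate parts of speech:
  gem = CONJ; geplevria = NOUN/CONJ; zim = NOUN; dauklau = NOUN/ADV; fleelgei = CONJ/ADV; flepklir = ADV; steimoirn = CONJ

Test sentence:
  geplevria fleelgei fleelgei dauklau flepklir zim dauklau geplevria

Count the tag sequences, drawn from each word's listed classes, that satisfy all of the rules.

Candidates per position — 1:geplevria {NOUN,CONJ}; 2:fleelgei {CONJ,ADV}; 3:fleelgei {CONJ,ADV}; 4:dauklau {NOUN,ADV}; 5:flepklir {ADV}; 6:zim {NOUN}; 7:dauklau {NOUN,ADV}; 8:geplevria {NOUN,CONJ}.
There are 64 candidate sequences in total.
The sequences that satisfy every rule: NOUN CONJ CONJ ADV ADV NOUN NOUN NOUN; NOUN CONJ ADV ADV ADV NOUN NOUN NOUN.
Count = 2.

2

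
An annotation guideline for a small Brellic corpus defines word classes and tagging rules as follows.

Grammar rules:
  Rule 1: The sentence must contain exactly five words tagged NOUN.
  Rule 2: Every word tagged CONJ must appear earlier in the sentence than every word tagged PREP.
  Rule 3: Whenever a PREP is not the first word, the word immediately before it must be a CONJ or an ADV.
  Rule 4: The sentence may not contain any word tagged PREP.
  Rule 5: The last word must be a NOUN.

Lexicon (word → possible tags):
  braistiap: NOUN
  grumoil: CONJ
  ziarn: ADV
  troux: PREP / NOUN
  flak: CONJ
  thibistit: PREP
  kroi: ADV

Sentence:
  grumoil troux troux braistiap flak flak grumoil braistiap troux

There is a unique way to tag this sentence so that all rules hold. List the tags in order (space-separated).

CONJ NOUN NOUN NOUN CONJ CONJ CONJ NOUN NOUN

Candidates per position — 1:grumoil {CONJ}; 2:troux {PREP,NOUN}; 3:troux {PREP,NOUN}; 4:braistiap {NOUN}; 5:flak {CONJ}; 6:flak {CONJ}; 7:grumoil {CONJ}; 8:braistiap {NOUN}; 9:troux {PREP,NOUN}.
Word 2 cannot be PREP — rule 1 would then fail for every completion. It is NOUN.
Word 3 cannot be PREP — rule 1 would then fail for every completion. It is NOUN.
Word 9 cannot be PREP — rule 1 would then fail for every completion. It is NOUN.
So the tagging must be: CONJ NOUN NOUN NOUN CONJ CONJ CONJ NOUN NOUN.
Checking: rule 1 holds; rule 2 holds; rule 3 holds; rule 4 holds; rule 5 holds.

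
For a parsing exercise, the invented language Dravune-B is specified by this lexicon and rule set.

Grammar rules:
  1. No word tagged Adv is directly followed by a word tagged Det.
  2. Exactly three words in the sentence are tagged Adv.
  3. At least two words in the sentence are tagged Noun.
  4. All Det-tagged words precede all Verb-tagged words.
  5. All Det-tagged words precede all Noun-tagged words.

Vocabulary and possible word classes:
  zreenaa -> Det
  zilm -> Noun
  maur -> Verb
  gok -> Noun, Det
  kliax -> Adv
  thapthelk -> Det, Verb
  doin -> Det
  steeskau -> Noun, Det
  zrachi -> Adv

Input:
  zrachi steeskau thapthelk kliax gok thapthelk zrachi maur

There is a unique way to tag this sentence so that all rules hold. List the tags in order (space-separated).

Candidates per position — 1:zrachi {Adv}; 2:steeskau {Noun,Det}; 3:thapthelk {Det,Verb}; 4:kliax {Adv}; 5:gok {Noun,Det}; 6:thapthelk {Det,Verb}; 7:zrachi {Adv}; 8:maur {Verb}.
Position 2: Det is ruled out by rule 1; that leaves Noun.
Position 3: Det is ruled out by rule 5; that leaves Verb.
Position 5: Det is ruled out by rule 1; that leaves Noun.
Position 6: Det is ruled out by rule 4; that leaves Verb.
That leaves exactly one tagging: Adv Noun Verb Adv Noun Verb Adv Verb.
Verifying each rule — rule 1 ok; rule 2 ok; rule 3 ok; rule 4 ok; rule 5 ok.

Adv Noun Verb Adv Noun Verb Adv Verb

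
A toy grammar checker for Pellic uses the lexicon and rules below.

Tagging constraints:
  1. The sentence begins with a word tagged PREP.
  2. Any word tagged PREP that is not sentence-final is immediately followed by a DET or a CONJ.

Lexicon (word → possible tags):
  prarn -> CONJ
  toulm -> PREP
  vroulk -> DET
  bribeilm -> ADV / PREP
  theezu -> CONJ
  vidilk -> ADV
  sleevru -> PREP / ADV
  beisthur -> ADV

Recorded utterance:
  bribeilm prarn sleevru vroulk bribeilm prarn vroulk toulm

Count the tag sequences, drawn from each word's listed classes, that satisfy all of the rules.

4

Candidates per position — 1:bribeilm {ADV,PREP}; 2:prarn {CONJ}; 3:sleevru {PREP,ADV}; 4:vroulk {DET}; 5:bribeilm {ADV,PREP}; 6:prarn {CONJ}; 7:vroulk {DET}; 8:toulm {PREP}.
There are 8 candidate sequences in total.
The sequences that satisfy every rule: PREP CONJ PREP DET ADV CONJ DET PREP; PREP CONJ PREP DET PREP CONJ DET PREP; PREP CONJ ADV DET ADV CONJ DET PREP; PREP CONJ ADV DET PREP CONJ DET PREP.
Count = 4.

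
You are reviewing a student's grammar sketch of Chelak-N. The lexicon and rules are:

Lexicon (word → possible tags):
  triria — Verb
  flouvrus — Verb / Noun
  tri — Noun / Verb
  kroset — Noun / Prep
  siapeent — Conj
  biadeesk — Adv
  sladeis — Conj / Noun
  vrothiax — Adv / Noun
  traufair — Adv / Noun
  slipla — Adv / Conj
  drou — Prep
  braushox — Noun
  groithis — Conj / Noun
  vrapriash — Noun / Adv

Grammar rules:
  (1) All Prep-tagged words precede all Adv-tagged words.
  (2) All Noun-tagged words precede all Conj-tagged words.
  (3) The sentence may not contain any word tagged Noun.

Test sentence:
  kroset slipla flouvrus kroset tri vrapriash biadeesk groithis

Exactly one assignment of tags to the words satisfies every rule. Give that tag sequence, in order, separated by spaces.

Prep Conj Verb Prep Verb Adv Adv Conj

Candidates per position — 1:kroset {Noun,Prep}; 2:slipla {Adv,Conj}; 3:flouvrus {Verb,Noun}; 4:kroset {Noun,Prep}; 5:tri {Noun,Verb}; 6:vrapriash {Noun,Adv}; 7:biadeesk {Adv}; 8:groithis {Conj,Noun}.
At position 1, choosing Noun makes rule 3 impossible to satisfy; hence Prep.
At position 3, choosing Noun makes rule 3 impossible to satisfy; hence Verb.
At position 4, choosing Noun makes rule 3 impossible to satisfy; hence Prep.
At position 5, choosing Noun makes rule 3 impossible to satisfy; hence Verb.
At position 6, choosing Noun makes rule 3 impossible to satisfy; hence Adv.
At position 8, choosing Noun makes rule 3 impossible to satisfy; hence Conj.
At position 2, choosing Adv makes rule 1 impossible to satisfy; hence Conj.
That leaves exactly one tagging: Prep Conj Verb Prep Verb Adv Adv Conj.
Rule-by-rule: rule 1 ok; rule 2 ok; rule 3 ok.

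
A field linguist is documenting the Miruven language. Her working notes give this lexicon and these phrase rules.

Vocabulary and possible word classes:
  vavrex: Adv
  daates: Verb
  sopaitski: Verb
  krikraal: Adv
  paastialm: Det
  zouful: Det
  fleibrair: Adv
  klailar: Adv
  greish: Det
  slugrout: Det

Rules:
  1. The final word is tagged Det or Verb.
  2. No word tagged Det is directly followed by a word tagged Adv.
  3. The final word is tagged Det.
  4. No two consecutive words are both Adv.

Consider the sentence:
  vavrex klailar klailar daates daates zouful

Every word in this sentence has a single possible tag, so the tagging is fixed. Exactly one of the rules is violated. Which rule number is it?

Fixed tagging: Adv Adv Adv Verb Verb Det.
Checking each rule: R1 pass, R2 pass, R3 pass, R4 fail.
Only rule 4 fails.

4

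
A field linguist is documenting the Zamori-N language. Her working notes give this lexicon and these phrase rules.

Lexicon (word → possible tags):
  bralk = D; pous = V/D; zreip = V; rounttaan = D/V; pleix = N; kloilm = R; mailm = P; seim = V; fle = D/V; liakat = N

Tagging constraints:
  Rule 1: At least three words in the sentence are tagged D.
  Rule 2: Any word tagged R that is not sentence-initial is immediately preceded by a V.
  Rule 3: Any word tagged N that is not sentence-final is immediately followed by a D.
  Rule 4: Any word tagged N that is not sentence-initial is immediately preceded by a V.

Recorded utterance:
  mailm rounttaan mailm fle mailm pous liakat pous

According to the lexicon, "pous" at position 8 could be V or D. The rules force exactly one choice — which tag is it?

D

Candidates per position — 1:mailm {P}; 2:rounttaan {D,V}; 3:mailm {P}; 4:fle {D,V}; 5:mailm {P}; 6:pous {V,D}; 7:liakat {N}; 8:pous {V,D}.
Word 6 cannot be D — rule 4 would then fail for every completion. It is V.
Word 8 cannot be V — rule 1 would then fail for every completion. It is D.
Word 2 cannot be V — rule 1 would then fail for every completion. It is D.
Word 4 cannot be V — rule 1 would then fail for every completion. It is D.
The unique satisfying tagging is: P D P D P V N D.
Verifying each rule — rule 1 holds; rule 2 holds; rule 3 holds; rule 4 holds.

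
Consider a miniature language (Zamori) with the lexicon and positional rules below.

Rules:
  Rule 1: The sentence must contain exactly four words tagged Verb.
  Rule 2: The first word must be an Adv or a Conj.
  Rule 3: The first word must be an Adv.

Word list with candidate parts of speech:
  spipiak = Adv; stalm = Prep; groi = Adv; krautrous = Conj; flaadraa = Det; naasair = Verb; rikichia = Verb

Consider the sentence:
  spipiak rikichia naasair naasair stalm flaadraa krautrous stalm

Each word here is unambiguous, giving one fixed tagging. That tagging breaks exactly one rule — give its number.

1

Fixed tagging: Adv Verb Verb Verb Prep Det Conj Prep.
Applying the rules: R1 fail, R2 pass, R3 pass.
Only rule 1 fails.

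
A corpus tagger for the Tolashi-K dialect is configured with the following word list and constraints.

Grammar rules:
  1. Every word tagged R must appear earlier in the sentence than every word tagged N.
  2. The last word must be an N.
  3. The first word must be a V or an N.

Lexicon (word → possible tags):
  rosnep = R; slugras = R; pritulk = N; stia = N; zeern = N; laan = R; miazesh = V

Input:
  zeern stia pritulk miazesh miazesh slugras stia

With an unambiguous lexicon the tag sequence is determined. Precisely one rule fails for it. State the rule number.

Fixed tagging: N N N V V R N.
Checking each rule: R1 ✗, R2 ✓, R3 ✓.
Only rule 1 fails.

1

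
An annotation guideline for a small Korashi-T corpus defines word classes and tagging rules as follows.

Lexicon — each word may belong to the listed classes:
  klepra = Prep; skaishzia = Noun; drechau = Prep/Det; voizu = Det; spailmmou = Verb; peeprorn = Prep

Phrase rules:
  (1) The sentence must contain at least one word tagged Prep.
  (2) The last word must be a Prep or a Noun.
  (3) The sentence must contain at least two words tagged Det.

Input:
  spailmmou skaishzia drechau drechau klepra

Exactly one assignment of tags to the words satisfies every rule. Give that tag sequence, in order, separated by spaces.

Verb Noun Det Det Prep

Candidates per position — 1:spailmmou {Verb}; 2:skaishzia {Noun}; 3:drechau {Prep,Det}; 4:drechau {Prep,Det}; 5:klepra {Prep}.
If word 3 were Prep, no tagging could satisfy rule 3; so word 3 is Det.
If word 4 were Prep, no tagging could satisfy rule 3; so word 4 is Det.
The only consistent sequence is: Verb Noun Det Det Prep.
Check: rule 1 holds; rule 2 holds; rule 3 holds.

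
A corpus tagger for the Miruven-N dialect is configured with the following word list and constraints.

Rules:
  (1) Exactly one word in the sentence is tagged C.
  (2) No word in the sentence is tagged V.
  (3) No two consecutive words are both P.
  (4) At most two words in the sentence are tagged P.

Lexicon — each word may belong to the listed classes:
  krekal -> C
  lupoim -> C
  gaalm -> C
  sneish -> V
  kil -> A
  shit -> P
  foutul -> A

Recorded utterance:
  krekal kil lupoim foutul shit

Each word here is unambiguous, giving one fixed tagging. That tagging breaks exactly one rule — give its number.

1

Fixed tagging: C A C A P.
Applying the rules: R1 violated, R2 holds, R3 holds, R4 holds.
Only rule 1 fails.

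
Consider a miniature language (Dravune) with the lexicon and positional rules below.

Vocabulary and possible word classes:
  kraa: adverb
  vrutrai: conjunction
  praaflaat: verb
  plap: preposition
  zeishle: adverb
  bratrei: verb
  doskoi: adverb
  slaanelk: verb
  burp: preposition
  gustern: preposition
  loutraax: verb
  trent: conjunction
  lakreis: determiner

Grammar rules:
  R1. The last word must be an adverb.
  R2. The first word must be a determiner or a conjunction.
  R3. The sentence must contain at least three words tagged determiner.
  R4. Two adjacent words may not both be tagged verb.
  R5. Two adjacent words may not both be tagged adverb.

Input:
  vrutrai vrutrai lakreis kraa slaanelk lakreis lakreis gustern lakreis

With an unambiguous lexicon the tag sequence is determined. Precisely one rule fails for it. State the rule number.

Fixed tagging: conjunction conjunction determiner adverb verb determiner determiner preposition determiner.
Applying the rules: R1 violated, R2 holds, R3 holds, R4 holds, R5 holds.
Only rule 1 fails.

1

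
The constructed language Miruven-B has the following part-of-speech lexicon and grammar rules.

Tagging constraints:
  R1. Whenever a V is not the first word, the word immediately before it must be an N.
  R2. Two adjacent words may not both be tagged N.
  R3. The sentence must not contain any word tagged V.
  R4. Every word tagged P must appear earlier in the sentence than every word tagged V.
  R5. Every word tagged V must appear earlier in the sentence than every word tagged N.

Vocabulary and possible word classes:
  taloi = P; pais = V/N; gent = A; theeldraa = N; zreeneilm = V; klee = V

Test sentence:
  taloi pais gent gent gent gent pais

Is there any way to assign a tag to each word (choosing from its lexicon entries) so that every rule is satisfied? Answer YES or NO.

Candidates per position — 1:taloi {P}; 2:pais {V,N}; 3:gent {A}; 4:gent {A}; 5:gent {A}; 6:gent {A}; 7:pais {V,N}.
One satisfying assignment: P N A A A A N.
Checking: rule 1 satisfied; rule 2 satisfied; rule 3 satisfied; rule 4 satisfied; rule 5 satisfied.

YES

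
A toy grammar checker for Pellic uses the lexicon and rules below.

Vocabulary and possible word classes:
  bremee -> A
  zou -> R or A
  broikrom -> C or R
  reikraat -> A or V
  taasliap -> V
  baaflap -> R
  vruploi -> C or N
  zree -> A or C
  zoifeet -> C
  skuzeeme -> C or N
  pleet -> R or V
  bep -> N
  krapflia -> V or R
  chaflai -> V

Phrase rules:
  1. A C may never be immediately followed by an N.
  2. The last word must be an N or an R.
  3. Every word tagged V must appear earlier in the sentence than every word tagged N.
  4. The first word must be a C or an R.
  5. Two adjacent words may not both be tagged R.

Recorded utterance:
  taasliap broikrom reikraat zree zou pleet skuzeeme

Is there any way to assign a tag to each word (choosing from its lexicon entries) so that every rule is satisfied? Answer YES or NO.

Candidates per position — 1:taasliap {V}; 2:broikrom {C,R}; 3:reikraat {A,V}; 4:zree {A,C}; 5:zou {R,A}; 6:pleet {R,V}; 7:skuzeeme {C,N}.
Rule 4 cannot be satisfied by any choice of tags from the lexicon.
So there is no consistent tagging.

NO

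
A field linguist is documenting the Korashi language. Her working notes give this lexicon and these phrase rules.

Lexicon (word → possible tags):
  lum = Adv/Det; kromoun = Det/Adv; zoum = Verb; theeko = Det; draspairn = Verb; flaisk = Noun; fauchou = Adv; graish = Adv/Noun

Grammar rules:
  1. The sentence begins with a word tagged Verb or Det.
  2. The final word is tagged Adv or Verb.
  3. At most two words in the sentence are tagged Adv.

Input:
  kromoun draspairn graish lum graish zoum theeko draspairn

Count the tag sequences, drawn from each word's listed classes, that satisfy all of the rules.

Candidates per position — 1:kromoun {Det,Adv}; 2:draspairn {Verb}; 3:graish {Adv,Noun}; 4:lum {Adv,Det}; 5:graish {Adv,Noun}; 6:zoum {Verb}; 7:theeko {Det}; 8:draspairn {Verb}.
There are 16 candidate sequences in total.
Checking each against the rules leaves 7 sequences.
Count = 7.

7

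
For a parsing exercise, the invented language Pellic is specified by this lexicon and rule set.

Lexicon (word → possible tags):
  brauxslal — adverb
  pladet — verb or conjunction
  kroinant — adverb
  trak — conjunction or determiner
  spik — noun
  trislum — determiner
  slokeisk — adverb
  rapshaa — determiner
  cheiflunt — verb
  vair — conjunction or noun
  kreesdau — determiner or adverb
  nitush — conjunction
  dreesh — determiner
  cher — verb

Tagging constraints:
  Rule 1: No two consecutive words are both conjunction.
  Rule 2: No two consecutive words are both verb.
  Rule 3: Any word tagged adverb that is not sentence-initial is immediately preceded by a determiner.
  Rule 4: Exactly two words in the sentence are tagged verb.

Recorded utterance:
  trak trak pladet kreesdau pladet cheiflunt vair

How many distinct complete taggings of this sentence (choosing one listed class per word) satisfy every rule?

6

Candidates per position — 1:trak {conjunction,determiner}; 2:trak {conjunction,determiner}; 3:pladet {verb,conjunction}; 4:kreesdau {determiner,adverb}; 5:pladet {verb,conjunction}; 6:cheiflunt {verb}; 7:vair {conjunction,noun}.
There are 64 candidate sequences in total.
Checking each against the rules leaves 6 sequences.
Count = 6.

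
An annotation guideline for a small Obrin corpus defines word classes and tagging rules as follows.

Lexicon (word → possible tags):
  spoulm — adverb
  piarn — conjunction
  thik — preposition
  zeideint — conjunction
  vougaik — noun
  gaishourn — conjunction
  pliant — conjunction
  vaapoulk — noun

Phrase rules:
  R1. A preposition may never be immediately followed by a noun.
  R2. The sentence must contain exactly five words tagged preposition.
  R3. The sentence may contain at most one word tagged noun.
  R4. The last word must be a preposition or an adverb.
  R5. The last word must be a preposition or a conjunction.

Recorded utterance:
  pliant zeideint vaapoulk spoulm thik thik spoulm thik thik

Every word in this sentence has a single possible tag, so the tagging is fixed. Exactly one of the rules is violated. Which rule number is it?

Fixed tagging: conjunction conjunction noun adverb preposition preposition adverb preposition preposition.
Checking each rule: R1 pass, R2 fail, R3 pass, R4 pass, R5 pass.
Only rule 2 fails.

2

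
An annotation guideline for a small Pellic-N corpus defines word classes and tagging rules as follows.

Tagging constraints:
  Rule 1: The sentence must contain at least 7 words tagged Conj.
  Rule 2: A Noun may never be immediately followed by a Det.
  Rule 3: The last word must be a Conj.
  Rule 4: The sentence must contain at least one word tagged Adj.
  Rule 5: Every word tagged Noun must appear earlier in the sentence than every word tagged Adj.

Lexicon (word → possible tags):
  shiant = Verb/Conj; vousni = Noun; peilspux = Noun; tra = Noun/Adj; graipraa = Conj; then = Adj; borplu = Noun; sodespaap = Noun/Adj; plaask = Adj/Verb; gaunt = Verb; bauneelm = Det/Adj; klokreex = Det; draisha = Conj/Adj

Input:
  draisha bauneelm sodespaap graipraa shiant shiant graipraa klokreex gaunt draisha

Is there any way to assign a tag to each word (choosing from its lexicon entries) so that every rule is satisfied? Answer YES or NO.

Candidates per position — 1:draisha {Conj,Adj}; 2:bauneelm {Det,Adj}; 3:sodespaap {Noun,Adj}; 4:graipraa {Conj}; 5:shiant {Verb,Conj}; 6:shiant {Verb,Conj}; 7:graipraa {Conj}; 8:klokreex {Det}; 9:gaunt {Verb}; 10:draisha {Conj,Adj}.
Rule 1 cannot be satisfied by any choice of tags from the lexicon.
So there is no consistent tagging.

NO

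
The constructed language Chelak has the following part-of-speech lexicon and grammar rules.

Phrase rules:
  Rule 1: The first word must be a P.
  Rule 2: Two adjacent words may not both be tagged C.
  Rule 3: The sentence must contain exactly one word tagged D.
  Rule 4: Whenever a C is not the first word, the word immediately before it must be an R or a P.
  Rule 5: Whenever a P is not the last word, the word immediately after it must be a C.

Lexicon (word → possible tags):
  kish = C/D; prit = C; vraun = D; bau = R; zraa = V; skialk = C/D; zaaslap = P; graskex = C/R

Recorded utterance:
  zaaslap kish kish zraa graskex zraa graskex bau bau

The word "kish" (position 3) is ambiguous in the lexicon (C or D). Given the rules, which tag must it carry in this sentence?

Candidates per position — 1:zaaslap {P}; 2:kish {C,D}; 3:kish {C,D}; 4:zraa {V}; 5:graskex {C,R}; 6:zraa {V}; 7:graskex {C,R}; 8:bau {R}; 9:bau {R}.
At position 2, choosing D makes rule 5 impossible to satisfy; hence C.
At position 3, choosing C makes rule 2 impossible to satisfy; hence D.
At position 5, choosing C makes rule 4 impossible to satisfy; hence R.
At position 7, choosing C makes rule 4 impossible to satisfy; hence R.
The only consistent sequence is: P C D V R V R R R.
Check: rule 1 holds; rule 2 holds; rule 3 holds; rule 4 holds; rule 5 holds.

D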